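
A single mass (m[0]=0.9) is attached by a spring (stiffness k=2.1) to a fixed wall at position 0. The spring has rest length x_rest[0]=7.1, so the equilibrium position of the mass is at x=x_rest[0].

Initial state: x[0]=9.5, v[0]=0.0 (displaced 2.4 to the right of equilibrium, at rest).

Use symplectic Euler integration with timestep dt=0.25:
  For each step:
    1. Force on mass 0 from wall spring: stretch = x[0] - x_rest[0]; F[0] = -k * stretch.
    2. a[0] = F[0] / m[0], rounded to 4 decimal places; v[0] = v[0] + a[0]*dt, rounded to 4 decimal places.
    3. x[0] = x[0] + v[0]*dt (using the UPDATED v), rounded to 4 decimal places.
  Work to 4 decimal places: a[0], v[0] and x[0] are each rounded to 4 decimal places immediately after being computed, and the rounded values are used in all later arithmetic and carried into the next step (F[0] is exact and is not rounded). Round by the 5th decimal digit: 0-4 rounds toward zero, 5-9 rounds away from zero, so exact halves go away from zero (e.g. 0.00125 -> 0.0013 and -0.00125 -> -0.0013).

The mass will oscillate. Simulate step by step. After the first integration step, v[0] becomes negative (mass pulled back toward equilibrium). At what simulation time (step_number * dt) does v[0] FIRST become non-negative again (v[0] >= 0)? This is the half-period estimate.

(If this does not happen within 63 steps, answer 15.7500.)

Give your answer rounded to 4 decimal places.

Step 0: x=[9.5000] v=[0.0000]
Step 1: x=[9.1500] v=[-1.4000]
Step 2: x=[8.5011] v=[-2.5958]
Step 3: x=[7.6478] v=[-3.4131]
Step 4: x=[6.7146] v=[-3.7327]
Step 5: x=[5.8376] v=[-3.5079]
Step 6: x=[5.1447] v=[-2.7715]
Step 7: x=[4.7370] v=[-1.6309]
Step 8: x=[4.6739] v=[-0.2525]
Step 9: x=[4.9646] v=[1.1627]
First v>=0 after going negative at step 9, time=2.2500

Answer: 2.2500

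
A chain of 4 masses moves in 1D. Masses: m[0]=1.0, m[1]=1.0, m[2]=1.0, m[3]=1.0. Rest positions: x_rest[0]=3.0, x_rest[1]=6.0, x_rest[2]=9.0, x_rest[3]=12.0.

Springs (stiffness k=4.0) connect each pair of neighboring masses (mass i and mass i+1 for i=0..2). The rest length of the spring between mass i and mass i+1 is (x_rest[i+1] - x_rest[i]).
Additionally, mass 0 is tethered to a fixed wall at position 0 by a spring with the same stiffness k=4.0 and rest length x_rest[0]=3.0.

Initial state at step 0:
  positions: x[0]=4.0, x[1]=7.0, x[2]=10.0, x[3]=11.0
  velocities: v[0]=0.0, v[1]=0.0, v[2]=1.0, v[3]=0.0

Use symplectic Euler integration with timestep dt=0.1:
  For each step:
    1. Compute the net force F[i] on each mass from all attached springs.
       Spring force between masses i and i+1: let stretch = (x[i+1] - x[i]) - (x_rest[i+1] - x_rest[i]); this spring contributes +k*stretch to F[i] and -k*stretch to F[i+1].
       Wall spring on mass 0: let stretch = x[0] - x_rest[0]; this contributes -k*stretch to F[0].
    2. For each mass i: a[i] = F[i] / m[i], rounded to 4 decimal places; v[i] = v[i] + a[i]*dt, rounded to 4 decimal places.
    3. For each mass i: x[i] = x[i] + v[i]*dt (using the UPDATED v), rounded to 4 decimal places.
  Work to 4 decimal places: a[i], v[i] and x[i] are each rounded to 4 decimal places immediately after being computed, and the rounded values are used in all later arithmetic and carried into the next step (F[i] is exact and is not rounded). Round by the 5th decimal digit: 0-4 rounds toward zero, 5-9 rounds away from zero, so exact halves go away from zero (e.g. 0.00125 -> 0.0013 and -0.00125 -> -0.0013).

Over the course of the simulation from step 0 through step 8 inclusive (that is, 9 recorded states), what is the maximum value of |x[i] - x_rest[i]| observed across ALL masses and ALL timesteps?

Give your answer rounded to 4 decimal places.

Step 0: x=[4.0000 7.0000 10.0000 11.0000] v=[0.0000 0.0000 1.0000 0.0000]
Step 1: x=[3.9600 7.0000 10.0200 11.0800] v=[-0.4000 0.0000 0.2000 0.8000]
Step 2: x=[3.8832 6.9992 9.9616 11.2376] v=[-0.7680 -0.0080 -0.5840 1.5760]
Step 3: x=[3.7757 6.9923 9.8357 11.4642] v=[-1.0749 -0.0694 -1.2586 2.2656]
Step 4: x=[3.6459 6.9704 9.6612 11.7456] v=[-1.2985 -0.2187 -1.7446 2.8142]
Step 5: x=[3.5032 6.9232 9.4625 12.0636] v=[-1.4271 -0.4722 -1.9872 3.1804]
Step 6: x=[3.3572 6.8408 9.2663 12.3976] v=[-1.4604 -0.8245 -1.9625 3.3400]
Step 7: x=[3.2162 6.7160 9.0983 12.7264] v=[-1.4098 -1.2477 -1.6802 3.2875]
Step 8: x=[3.0866 6.5465 8.9801 13.0300] v=[-1.2964 -1.6947 -1.1819 3.0363]
Max displacement = 1.0300

Answer: 1.0300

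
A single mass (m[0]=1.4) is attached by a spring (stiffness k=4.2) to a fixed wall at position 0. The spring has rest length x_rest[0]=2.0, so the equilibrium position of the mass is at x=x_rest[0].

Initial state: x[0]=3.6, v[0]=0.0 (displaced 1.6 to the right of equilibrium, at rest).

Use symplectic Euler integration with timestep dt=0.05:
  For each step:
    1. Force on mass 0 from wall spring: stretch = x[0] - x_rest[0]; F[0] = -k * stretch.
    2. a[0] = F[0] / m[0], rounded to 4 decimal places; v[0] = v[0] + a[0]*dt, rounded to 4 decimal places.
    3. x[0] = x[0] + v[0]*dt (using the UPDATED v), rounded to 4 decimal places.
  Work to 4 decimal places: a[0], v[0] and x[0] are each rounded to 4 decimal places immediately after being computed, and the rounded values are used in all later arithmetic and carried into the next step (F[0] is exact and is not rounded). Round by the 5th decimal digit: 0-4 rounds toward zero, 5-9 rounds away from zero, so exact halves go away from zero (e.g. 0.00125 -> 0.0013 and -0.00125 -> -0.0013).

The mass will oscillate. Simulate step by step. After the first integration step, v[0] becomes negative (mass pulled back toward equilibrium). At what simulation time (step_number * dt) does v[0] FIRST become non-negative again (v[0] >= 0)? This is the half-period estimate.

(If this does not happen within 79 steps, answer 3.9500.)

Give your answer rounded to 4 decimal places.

Answer: 1.8500

Derivation:
Step 0: x=[3.6000] v=[0.0000]
Step 1: x=[3.5880] v=[-0.2400]
Step 2: x=[3.5641] v=[-0.4782]
Step 3: x=[3.5285] v=[-0.7128]
Step 4: x=[3.4814] v=[-0.9421]
Step 5: x=[3.4232] v=[-1.1643]
Step 6: x=[3.3543] v=[-1.3778]
Step 7: x=[3.2753] v=[-1.5809]
Step 8: x=[3.1867] v=[-1.7722]
Step 9: x=[3.0892] v=[-1.9502]
Step 10: x=[2.9835] v=[-2.1136]
Step 11: x=[2.8704] v=[-2.2611]
Step 12: x=[2.7508] v=[-2.3917]
Step 13: x=[2.6256] v=[-2.5043]
Step 14: x=[2.4957] v=[-2.5981]
Step 15: x=[2.3621] v=[-2.6725]
Step 16: x=[2.2258] v=[-2.7268]
Step 17: x=[2.0878] v=[-2.7607]
Step 18: x=[1.9491] v=[-2.7739]
Step 19: x=[1.8108] v=[-2.7663]
Step 20: x=[1.6739] v=[-2.7379]
Step 21: x=[1.5395] v=[-2.6890]
Step 22: x=[1.4085] v=[-2.6199]
Step 23: x=[1.2819] v=[-2.5312]
Step 24: x=[1.1607] v=[-2.4235]
Step 25: x=[1.0458] v=[-2.2976]
Step 26: x=[0.9381] v=[-2.1545]
Step 27: x=[0.8383] v=[-1.9952]
Step 28: x=[0.7473] v=[-1.8209]
Step 29: x=[0.6657] v=[-1.6330]
Step 30: x=[0.5941] v=[-1.4329]
Step 31: x=[0.5330] v=[-1.2220]
Step 32: x=[0.4829] v=[-1.0020]
Step 33: x=[0.4442] v=[-0.7744]
Step 34: x=[0.4172] v=[-0.5410]
Step 35: x=[0.4020] v=[-0.3036]
Step 36: x=[0.3988] v=[-0.0639]
Step 37: x=[0.4076] v=[0.1763]
First v>=0 after going negative at step 37, time=1.8500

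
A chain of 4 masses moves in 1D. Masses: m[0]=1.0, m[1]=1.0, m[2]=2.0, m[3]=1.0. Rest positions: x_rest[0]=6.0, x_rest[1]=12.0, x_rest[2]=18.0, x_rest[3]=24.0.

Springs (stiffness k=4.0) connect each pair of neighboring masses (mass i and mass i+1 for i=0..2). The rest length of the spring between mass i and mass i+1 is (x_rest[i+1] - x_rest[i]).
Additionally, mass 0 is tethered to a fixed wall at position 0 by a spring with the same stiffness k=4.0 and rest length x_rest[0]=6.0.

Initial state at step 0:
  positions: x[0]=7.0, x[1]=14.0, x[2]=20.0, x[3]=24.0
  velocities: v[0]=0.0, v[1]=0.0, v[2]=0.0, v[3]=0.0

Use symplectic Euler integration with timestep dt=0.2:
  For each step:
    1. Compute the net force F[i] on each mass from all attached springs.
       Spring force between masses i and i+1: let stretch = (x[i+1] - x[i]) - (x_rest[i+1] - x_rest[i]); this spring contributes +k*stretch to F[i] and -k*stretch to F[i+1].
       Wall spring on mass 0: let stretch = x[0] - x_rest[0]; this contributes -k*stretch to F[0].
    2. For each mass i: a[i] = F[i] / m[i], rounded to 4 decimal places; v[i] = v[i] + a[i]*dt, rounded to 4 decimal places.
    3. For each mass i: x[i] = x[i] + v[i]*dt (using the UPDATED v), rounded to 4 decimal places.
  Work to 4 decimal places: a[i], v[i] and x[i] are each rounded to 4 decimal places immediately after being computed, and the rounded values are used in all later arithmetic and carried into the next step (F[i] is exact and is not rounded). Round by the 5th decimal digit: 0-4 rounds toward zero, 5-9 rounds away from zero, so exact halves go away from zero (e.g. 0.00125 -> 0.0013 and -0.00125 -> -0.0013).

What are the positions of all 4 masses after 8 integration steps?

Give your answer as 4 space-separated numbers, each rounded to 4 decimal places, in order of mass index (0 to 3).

Answer: 5.3553 11.6454 18.7076 25.9421

Derivation:
Step 0: x=[7.0000 14.0000 20.0000 24.0000] v=[0.0000 0.0000 0.0000 0.0000]
Step 1: x=[7.0000 13.8400 19.8400 24.3200] v=[0.0000 -0.8000 -0.8000 1.6000]
Step 2: x=[6.9744 13.5456 19.5584 24.8832] v=[-0.1280 -1.4720 -1.4080 2.8160]
Step 3: x=[6.8843 13.1619 19.2218 25.5544] v=[-0.4506 -1.9187 -1.6832 3.3562]
Step 4: x=[6.6971 12.7433 18.9070 26.1724] v=[-0.9360 -2.0929 -1.5741 3.0901]
Step 5: x=[6.4058 12.3435 18.6803 26.5880] v=[-1.4567 -1.9989 -1.1334 2.0778]
Step 6: x=[6.0396 12.0076 18.5793 26.6983] v=[-1.8312 -1.6796 -0.5050 0.5516]
Step 7: x=[5.6619 11.7683 18.6021 26.4696] v=[-1.8885 -1.1966 0.1139 -1.1436]
Step 8: x=[5.3553 11.6454 18.7076 25.9421] v=[-1.5329 -0.6147 0.5274 -2.6376]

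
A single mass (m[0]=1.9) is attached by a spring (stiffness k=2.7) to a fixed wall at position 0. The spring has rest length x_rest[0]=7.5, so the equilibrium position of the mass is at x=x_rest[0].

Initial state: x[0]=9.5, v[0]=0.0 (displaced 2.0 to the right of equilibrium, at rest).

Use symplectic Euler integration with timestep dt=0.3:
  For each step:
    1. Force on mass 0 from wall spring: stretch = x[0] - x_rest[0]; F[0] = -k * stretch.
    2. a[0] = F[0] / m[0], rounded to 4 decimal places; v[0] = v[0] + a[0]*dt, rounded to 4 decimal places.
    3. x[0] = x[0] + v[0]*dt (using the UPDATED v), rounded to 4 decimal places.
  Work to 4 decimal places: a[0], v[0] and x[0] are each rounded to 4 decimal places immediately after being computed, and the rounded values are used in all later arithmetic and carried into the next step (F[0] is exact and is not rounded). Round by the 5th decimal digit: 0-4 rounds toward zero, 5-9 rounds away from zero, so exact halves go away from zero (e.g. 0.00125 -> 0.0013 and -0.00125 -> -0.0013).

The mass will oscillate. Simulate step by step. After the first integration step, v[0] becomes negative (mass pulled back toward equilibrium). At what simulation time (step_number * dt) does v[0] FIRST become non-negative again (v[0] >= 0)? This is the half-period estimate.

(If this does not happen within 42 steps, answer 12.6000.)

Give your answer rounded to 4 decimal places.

Step 0: x=[9.5000] v=[0.0000]
Step 1: x=[9.2442] v=[-0.8526]
Step 2: x=[8.7653] v=[-1.5962]
Step 3: x=[8.1246] v=[-2.1356]
Step 4: x=[7.4040] v=[-2.4019]
Step 5: x=[6.6957] v=[-2.3610]
Step 6: x=[6.0903] v=[-2.0181]
Step 7: x=[5.6652] v=[-1.4171]
Step 8: x=[5.4747] v=[-0.6349]
Step 9: x=[5.5433] v=[0.2285]
First v>=0 after going negative at step 9, time=2.7000

Answer: 2.7000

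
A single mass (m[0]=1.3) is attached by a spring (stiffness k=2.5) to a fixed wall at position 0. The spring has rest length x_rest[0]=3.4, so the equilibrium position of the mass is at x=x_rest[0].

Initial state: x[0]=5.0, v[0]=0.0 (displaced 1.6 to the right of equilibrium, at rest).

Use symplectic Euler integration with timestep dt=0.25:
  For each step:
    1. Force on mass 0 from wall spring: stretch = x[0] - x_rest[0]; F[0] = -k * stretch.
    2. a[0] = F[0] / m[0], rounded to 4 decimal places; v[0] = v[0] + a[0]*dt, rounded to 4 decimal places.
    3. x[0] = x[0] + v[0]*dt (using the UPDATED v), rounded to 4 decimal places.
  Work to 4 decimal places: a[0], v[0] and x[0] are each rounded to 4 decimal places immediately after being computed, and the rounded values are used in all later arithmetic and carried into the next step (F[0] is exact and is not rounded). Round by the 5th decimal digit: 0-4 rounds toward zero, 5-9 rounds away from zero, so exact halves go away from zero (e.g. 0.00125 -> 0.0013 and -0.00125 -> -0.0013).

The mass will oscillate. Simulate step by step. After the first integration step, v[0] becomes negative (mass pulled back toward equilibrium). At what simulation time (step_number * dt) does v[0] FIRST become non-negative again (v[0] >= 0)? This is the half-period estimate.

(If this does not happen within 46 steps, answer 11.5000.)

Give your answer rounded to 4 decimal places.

Step 0: x=[5.0000] v=[0.0000]
Step 1: x=[4.8077] v=[-0.7692]
Step 2: x=[4.4462] v=[-1.4460]
Step 3: x=[3.9590] v=[-1.9490]
Step 4: x=[3.4046] v=[-2.2178]
Step 5: x=[2.8496] v=[-2.2200]
Step 6: x=[2.3608] v=[-1.9554]
Step 7: x=[1.9969] v=[-1.4558]
Step 8: x=[1.8016] v=[-0.7812]
Step 9: x=[1.7984] v=[-0.0128]
Step 10: x=[1.9877] v=[0.7572]
First v>=0 after going negative at step 10, time=2.5000

Answer: 2.5000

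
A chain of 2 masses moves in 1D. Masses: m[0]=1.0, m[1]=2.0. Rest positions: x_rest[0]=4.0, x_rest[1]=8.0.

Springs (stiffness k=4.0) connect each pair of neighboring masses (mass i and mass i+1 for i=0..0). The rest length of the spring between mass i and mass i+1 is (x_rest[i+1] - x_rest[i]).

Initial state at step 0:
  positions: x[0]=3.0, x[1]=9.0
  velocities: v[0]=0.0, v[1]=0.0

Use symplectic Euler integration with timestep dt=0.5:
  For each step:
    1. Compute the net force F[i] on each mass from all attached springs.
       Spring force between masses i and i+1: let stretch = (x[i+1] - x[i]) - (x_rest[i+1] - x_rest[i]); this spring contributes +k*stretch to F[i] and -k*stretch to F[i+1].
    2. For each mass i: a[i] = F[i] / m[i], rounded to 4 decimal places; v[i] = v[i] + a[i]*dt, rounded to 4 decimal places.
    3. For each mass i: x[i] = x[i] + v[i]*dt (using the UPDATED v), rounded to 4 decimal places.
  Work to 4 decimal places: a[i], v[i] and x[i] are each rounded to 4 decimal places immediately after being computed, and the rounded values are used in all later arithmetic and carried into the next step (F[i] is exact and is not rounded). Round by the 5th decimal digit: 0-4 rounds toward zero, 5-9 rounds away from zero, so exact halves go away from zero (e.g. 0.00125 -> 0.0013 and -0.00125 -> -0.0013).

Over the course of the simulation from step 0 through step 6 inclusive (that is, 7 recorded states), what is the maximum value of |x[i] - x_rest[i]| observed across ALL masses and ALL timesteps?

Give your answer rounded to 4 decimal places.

Step 0: x=[3.0000 9.0000] v=[0.0000 0.0000]
Step 1: x=[5.0000 8.0000] v=[4.0000 -2.0000]
Step 2: x=[6.0000 7.5000] v=[2.0000 -1.0000]
Step 3: x=[4.5000 8.2500] v=[-3.0000 1.5000]
Step 4: x=[2.7500 9.1250] v=[-3.5000 1.7500]
Step 5: x=[3.3750 8.8125] v=[1.2500 -0.6250]
Step 6: x=[5.4375 7.7813] v=[4.1250 -2.0625]
Max displacement = 2.0000

Answer: 2.0000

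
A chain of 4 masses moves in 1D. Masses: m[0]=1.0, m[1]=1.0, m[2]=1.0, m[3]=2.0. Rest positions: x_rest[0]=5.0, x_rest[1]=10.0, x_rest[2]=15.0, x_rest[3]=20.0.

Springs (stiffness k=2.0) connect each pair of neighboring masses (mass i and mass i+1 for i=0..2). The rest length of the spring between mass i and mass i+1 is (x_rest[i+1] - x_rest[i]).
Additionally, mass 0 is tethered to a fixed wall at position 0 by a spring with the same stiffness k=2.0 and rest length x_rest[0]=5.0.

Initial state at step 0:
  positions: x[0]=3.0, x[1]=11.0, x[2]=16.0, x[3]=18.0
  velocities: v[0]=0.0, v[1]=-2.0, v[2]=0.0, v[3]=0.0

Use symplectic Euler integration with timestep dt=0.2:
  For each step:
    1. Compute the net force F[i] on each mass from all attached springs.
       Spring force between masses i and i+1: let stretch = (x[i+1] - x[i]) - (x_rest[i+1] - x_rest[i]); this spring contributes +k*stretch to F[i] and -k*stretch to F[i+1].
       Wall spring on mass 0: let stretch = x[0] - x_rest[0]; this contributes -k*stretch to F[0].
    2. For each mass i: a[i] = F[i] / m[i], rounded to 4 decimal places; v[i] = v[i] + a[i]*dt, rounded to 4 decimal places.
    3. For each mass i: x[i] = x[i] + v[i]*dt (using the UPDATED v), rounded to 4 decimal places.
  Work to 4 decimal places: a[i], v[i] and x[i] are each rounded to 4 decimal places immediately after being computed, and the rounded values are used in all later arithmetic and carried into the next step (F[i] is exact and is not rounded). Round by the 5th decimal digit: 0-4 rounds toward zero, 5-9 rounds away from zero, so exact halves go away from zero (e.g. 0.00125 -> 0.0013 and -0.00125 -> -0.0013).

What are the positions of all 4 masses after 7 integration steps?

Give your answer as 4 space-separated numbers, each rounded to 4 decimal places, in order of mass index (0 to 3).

Step 0: x=[3.0000 11.0000 16.0000 18.0000] v=[0.0000 -2.0000 0.0000 0.0000]
Step 1: x=[3.4000 10.3600 15.7600 18.1200] v=[2.0000 -3.2000 -1.2000 0.6000]
Step 2: x=[4.0848 9.5952 15.2768 18.3456] v=[3.4240 -3.8240 -2.4160 1.1280]
Step 3: x=[4.8836 8.8441 14.5846 18.6484] v=[3.9942 -3.7555 -3.4611 1.5142]
Step 4: x=[5.6086 8.2354 13.7582 18.9887] v=[3.6250 -3.0435 -4.1318 1.7014]
Step 5: x=[6.0951 7.8584 12.9085 19.3198] v=[2.4323 -1.8851 -4.2487 1.6553]
Step 6: x=[6.2350 7.7443 12.1677 19.5944] v=[0.6996 -0.5704 -3.7042 1.3730]
Step 7: x=[5.9969 7.8633 11.6671 19.7719] v=[-1.1907 0.5952 -2.5029 0.8877]

Answer: 5.9969 7.8633 11.6671 19.7719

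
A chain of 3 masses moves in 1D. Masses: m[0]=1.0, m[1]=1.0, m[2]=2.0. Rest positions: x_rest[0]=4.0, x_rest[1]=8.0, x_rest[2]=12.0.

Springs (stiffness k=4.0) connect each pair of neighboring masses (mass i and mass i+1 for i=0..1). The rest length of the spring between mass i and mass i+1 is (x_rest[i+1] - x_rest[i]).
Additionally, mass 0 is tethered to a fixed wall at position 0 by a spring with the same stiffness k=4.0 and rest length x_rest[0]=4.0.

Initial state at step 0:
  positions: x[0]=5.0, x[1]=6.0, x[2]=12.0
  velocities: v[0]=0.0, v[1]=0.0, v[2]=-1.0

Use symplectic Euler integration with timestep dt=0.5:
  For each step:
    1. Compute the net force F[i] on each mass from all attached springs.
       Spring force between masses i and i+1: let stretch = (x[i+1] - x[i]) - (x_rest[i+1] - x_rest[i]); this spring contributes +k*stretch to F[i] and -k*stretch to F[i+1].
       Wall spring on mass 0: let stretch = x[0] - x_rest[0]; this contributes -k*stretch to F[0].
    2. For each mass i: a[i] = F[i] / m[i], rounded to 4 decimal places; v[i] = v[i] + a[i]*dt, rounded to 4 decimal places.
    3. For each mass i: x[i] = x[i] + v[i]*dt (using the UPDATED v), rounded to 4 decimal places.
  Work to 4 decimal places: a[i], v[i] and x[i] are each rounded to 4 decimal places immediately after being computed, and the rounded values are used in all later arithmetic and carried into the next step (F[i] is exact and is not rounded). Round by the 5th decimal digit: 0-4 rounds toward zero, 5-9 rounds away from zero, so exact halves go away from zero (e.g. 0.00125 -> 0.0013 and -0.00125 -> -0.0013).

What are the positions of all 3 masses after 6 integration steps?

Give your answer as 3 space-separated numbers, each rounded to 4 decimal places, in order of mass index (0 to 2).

Step 0: x=[5.0000 6.0000 12.0000] v=[0.0000 0.0000 -1.0000]
Step 1: x=[1.0000 11.0000 10.5000] v=[-8.0000 10.0000 -3.0000]
Step 2: x=[6.0000 5.5000 11.2500] v=[10.0000 -11.0000 1.5000]
Step 3: x=[4.5000 6.2500 11.1250] v=[-3.0000 1.5000 -0.2500]
Step 4: x=[0.2500 10.1250 10.5625] v=[-8.5000 7.7500 -1.1250]
Step 5: x=[5.6250 4.5625 11.7813] v=[10.7500 -11.1250 2.4375]
Step 6: x=[4.3125 7.2813 11.3907] v=[-2.6250 5.4376 -0.7813]

Answer: 4.3125 7.2813 11.3907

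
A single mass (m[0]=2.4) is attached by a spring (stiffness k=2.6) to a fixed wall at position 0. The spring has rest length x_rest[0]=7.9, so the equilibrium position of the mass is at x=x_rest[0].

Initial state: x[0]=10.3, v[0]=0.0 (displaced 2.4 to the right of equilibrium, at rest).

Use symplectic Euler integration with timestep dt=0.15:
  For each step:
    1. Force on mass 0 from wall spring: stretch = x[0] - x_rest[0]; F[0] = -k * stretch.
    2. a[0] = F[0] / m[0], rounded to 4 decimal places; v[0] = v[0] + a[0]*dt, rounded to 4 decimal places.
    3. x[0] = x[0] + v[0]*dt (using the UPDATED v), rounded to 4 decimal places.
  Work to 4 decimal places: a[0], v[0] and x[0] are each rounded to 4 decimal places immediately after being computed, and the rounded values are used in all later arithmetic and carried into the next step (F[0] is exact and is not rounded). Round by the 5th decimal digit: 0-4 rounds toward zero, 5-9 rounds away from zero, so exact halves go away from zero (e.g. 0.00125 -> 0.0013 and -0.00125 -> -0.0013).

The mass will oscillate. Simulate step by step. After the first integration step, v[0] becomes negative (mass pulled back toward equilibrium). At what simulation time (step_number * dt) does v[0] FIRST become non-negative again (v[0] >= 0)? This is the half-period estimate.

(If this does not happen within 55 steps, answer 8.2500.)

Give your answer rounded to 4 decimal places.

Step 0: x=[10.3000] v=[0.0000]
Step 1: x=[10.2415] v=[-0.3900]
Step 2: x=[10.1259] v=[-0.7705]
Step 3: x=[9.9561] v=[-1.1322]
Step 4: x=[9.7362] v=[-1.4663]
Step 5: x=[9.4715] v=[-1.7647]
Step 6: x=[9.1685] v=[-2.0201]
Step 7: x=[8.8346] v=[-2.2262]
Step 8: x=[8.4779] v=[-2.3781]
Step 9: x=[8.1071] v=[-2.4720]
Step 10: x=[7.7312] v=[-2.5057]
Step 11: x=[7.3595] v=[-2.4783]
Step 12: x=[7.0009] v=[-2.3905]
Step 13: x=[6.6642] v=[-2.2444]
Step 14: x=[6.3577] v=[-2.0436]
Step 15: x=[6.0888] v=[-1.7930]
Step 16: x=[5.8640] v=[-1.4987]
Step 17: x=[5.6888] v=[-1.1678]
Step 18: x=[5.5675] v=[-0.8085]
Step 19: x=[5.5031] v=[-0.4295]
Step 20: x=[5.4971] v=[-0.0400]
Step 21: x=[5.5497] v=[0.3505]
First v>=0 after going negative at step 21, time=3.1500

Answer: 3.1500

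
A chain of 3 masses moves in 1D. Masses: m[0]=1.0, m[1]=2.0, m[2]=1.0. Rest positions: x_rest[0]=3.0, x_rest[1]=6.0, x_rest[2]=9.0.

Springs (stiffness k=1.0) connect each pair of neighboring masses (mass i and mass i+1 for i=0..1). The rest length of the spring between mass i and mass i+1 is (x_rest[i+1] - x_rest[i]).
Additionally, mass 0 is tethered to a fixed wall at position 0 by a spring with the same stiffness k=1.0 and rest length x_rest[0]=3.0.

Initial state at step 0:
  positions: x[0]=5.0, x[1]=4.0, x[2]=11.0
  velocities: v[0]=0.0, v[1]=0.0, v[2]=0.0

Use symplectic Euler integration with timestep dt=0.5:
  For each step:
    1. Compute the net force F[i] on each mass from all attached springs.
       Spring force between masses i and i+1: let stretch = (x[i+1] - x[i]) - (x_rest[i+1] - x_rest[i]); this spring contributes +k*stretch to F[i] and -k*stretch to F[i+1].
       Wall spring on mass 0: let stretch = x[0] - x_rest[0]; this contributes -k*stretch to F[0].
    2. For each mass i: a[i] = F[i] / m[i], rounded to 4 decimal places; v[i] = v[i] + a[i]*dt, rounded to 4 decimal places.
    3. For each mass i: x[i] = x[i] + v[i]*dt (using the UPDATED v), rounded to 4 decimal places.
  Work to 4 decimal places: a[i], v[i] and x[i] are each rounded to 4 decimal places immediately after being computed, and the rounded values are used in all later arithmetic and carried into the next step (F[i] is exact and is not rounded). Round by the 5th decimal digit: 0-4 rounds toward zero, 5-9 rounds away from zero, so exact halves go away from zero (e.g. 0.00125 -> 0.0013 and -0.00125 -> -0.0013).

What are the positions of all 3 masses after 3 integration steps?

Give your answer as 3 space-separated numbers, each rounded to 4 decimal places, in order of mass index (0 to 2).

Answer: 0.3594 7.5157 7.2344

Derivation:
Step 0: x=[5.0000 4.0000 11.0000] v=[0.0000 0.0000 0.0000]
Step 1: x=[3.5000 5.0000 10.0000] v=[-3.0000 2.0000 -2.0000]
Step 2: x=[1.5000 6.4375 8.5000] v=[-4.0000 2.8750 -3.0000]
Step 3: x=[0.3594 7.5157 7.2344] v=[-2.2813 2.1563 -2.5313]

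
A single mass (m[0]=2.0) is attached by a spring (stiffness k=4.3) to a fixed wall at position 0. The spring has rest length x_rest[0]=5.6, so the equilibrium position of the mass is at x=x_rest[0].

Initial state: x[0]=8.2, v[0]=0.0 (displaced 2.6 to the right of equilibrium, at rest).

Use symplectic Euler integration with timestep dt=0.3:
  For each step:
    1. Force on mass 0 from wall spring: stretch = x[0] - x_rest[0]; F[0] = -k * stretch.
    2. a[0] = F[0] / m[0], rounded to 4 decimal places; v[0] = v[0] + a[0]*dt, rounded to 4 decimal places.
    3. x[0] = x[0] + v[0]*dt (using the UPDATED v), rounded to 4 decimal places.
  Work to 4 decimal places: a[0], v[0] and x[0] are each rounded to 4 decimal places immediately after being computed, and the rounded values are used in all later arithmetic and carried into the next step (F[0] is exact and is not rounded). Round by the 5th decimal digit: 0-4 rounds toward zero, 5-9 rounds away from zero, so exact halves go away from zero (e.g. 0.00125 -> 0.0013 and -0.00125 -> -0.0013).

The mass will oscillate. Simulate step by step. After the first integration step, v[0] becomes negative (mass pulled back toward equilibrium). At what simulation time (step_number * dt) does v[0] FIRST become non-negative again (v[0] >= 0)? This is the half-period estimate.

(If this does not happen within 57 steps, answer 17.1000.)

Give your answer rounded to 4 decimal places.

Step 0: x=[8.2000] v=[0.0000]
Step 1: x=[7.6969] v=[-1.6770]
Step 2: x=[6.7881] v=[-3.0295]
Step 3: x=[5.6494] v=[-3.7958]
Step 4: x=[4.5011] v=[-3.8277]
Step 5: x=[3.5654] v=[-3.1189]
Step 6: x=[3.0234] v=[-1.8066]
Step 7: x=[2.9800] v=[-0.1447]
Step 8: x=[3.4436] v=[1.5452]
First v>=0 after going negative at step 8, time=2.4000

Answer: 2.4000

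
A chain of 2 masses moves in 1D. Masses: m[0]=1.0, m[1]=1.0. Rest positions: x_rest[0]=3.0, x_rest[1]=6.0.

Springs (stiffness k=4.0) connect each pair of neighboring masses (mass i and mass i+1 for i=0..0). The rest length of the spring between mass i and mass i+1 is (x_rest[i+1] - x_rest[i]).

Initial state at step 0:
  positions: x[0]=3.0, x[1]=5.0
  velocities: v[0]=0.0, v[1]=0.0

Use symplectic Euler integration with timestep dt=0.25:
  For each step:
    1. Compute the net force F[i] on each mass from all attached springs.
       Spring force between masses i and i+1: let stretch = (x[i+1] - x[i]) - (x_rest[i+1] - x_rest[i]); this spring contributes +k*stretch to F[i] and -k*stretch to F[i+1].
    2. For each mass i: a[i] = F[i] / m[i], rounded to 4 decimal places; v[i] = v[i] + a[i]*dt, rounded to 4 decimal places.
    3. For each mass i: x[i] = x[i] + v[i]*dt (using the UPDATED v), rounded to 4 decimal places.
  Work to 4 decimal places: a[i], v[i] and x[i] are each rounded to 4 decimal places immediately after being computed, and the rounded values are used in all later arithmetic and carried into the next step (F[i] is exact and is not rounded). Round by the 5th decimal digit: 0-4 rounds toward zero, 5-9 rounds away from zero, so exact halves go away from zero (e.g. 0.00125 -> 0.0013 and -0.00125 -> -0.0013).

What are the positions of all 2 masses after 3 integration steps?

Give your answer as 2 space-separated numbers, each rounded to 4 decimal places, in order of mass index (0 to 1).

Step 0: x=[3.0000 5.0000] v=[0.0000 0.0000]
Step 1: x=[2.7500 5.2500] v=[-1.0000 1.0000]
Step 2: x=[2.3750 5.6250] v=[-1.5000 1.5000]
Step 3: x=[2.0625 5.9375] v=[-1.2500 1.2500]

Answer: 2.0625 5.9375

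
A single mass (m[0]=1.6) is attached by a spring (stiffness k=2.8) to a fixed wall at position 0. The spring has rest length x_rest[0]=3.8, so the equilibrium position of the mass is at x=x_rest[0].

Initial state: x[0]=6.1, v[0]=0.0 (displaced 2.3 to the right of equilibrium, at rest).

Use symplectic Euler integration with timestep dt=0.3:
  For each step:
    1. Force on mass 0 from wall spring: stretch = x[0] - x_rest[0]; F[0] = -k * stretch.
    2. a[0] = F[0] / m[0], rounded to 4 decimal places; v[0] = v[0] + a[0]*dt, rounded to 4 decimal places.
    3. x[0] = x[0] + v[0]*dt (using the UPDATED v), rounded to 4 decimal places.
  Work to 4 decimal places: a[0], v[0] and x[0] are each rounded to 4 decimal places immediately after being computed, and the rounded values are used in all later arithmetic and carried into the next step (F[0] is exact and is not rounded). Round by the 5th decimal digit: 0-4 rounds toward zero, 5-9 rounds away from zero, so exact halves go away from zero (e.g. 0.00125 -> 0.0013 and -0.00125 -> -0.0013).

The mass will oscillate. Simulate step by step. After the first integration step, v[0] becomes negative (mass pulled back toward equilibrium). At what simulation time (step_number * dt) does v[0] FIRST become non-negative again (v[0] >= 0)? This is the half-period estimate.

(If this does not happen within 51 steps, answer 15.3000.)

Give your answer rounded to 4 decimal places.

Answer: 2.4000

Derivation:
Step 0: x=[6.1000] v=[0.0000]
Step 1: x=[5.7378] v=[-1.2075]
Step 2: x=[5.0703] v=[-2.2249]
Step 3: x=[4.2028] v=[-2.8918]
Step 4: x=[3.2718] v=[-3.1033]
Step 5: x=[2.4240] v=[-2.8260]
Step 6: x=[1.7929] v=[-2.1036]
Step 7: x=[1.4779] v=[-1.0499]
Step 8: x=[1.5287] v=[0.1692]
First v>=0 after going negative at step 8, time=2.4000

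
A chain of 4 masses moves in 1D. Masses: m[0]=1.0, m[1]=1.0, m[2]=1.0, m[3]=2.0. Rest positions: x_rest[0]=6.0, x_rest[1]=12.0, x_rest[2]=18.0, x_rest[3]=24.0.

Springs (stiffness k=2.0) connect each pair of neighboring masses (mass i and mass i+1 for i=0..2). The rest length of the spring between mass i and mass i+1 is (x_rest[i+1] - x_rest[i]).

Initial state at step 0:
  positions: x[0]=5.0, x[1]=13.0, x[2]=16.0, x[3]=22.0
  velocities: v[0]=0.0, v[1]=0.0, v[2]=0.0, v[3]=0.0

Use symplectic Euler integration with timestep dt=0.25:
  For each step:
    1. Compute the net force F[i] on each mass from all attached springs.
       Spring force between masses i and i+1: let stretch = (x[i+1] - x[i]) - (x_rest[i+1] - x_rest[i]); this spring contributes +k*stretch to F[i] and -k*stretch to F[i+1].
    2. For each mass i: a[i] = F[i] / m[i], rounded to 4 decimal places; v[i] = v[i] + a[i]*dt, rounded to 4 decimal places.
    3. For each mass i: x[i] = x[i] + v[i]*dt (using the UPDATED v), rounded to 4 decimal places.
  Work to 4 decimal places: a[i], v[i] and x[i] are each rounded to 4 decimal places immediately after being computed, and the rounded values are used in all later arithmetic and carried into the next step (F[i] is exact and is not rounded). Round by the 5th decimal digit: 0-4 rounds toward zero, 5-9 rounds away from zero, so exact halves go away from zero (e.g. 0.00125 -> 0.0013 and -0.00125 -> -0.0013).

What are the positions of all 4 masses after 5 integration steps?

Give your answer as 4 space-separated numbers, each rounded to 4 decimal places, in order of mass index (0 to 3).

Step 0: x=[5.0000 13.0000 16.0000 22.0000] v=[0.0000 0.0000 0.0000 0.0000]
Step 1: x=[5.2500 12.3750 16.3750 22.0000] v=[1.0000 -2.5000 1.5000 0.0000]
Step 2: x=[5.6406 11.3594 16.9531 22.0235] v=[1.5625 -4.0625 2.3125 0.0938]
Step 3: x=[5.9961 10.3281 17.4658 22.1051] v=[1.4219 -4.1251 2.0509 0.3262]
Step 4: x=[6.1431 9.6475 17.6662 22.2717] v=[0.5879 -2.7223 0.8017 0.6664]
Step 5: x=[5.9781 9.5312 17.4400 22.5255] v=[-0.6599 -0.4652 -0.9049 1.0150]

Answer: 5.9781 9.5312 17.4400 22.5255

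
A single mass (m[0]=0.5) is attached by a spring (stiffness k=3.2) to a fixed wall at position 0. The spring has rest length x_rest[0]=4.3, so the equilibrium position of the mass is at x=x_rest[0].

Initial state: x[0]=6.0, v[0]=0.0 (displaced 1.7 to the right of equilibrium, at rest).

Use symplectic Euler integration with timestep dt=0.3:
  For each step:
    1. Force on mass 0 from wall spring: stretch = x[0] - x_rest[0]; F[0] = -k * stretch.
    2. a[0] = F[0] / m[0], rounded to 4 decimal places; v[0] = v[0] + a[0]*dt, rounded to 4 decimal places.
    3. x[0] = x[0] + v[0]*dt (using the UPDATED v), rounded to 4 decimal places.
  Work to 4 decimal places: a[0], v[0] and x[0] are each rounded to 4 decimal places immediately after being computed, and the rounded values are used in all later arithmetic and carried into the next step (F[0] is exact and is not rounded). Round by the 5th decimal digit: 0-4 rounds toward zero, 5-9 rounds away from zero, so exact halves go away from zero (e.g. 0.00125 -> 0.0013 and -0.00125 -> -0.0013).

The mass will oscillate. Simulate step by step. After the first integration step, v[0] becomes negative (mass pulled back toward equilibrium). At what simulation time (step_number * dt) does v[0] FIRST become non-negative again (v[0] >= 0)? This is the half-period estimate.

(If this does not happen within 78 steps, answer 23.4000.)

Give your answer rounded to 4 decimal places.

Answer: 1.5000

Derivation:
Step 0: x=[6.0000] v=[0.0000]
Step 1: x=[5.0208] v=[-3.2640]
Step 2: x=[3.6264] v=[-4.6479]
Step 3: x=[2.6200] v=[-3.3546]
Step 4: x=[2.5813] v=[-0.1290]
Step 5: x=[3.5326] v=[3.1709]
First v>=0 after going negative at step 5, time=1.5000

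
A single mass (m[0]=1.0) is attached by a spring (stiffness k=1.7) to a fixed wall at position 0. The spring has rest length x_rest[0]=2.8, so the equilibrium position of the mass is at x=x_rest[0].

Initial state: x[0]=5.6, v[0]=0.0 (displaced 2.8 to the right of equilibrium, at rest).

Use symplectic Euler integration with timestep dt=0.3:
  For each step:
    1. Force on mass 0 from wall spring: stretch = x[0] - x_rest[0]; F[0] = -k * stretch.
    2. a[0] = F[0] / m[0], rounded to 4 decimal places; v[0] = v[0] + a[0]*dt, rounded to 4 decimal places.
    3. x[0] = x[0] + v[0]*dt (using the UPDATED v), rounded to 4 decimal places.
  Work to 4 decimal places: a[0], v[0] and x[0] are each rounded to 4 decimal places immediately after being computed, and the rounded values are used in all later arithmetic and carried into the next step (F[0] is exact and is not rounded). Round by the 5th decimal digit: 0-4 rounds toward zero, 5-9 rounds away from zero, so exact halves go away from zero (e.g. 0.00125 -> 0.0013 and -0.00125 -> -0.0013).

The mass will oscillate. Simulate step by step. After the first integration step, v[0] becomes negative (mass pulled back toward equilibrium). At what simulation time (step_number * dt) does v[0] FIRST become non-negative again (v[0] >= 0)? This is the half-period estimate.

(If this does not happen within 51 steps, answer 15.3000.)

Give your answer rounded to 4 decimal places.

Answer: 2.4000

Derivation:
Step 0: x=[5.6000] v=[0.0000]
Step 1: x=[5.1716] v=[-1.4280]
Step 2: x=[4.3804] v=[-2.6375]
Step 3: x=[3.3474] v=[-3.4435]
Step 4: x=[2.2306] v=[-3.7227]
Step 5: x=[1.2009] v=[-3.4323]
Step 6: x=[0.4159] v=[-2.6168]
Step 7: x=[-0.0044] v=[-1.4009]
Step 8: x=[0.0044] v=[0.0294]
First v>=0 after going negative at step 8, time=2.4000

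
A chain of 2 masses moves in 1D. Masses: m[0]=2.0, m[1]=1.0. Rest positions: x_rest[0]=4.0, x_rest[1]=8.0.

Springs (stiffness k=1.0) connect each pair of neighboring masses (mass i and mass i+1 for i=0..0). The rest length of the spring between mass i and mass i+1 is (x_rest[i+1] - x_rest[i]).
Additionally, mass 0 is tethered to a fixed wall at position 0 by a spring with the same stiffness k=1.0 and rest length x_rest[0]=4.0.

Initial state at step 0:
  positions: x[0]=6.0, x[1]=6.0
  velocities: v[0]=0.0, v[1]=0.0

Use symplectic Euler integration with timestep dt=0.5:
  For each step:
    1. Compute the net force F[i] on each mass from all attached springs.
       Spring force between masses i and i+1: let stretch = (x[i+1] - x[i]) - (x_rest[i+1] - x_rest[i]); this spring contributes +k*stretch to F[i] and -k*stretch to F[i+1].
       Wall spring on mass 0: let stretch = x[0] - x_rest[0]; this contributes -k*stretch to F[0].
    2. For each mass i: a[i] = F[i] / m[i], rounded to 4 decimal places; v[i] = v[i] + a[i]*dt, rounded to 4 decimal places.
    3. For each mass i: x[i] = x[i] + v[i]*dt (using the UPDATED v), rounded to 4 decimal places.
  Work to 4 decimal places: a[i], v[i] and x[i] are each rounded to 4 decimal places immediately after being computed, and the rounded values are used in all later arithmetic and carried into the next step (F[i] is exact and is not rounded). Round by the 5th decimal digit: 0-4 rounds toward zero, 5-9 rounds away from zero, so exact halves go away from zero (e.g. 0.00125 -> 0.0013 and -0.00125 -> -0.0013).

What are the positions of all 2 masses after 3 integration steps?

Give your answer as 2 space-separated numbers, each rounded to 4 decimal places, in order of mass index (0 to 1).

Step 0: x=[6.0000 6.0000] v=[0.0000 0.0000]
Step 1: x=[5.2500 7.0000] v=[-1.5000 2.0000]
Step 2: x=[4.0625 8.5625] v=[-2.3750 3.1250]
Step 3: x=[2.9297 10.0000] v=[-2.2656 2.8750]

Answer: 2.9297 10.0000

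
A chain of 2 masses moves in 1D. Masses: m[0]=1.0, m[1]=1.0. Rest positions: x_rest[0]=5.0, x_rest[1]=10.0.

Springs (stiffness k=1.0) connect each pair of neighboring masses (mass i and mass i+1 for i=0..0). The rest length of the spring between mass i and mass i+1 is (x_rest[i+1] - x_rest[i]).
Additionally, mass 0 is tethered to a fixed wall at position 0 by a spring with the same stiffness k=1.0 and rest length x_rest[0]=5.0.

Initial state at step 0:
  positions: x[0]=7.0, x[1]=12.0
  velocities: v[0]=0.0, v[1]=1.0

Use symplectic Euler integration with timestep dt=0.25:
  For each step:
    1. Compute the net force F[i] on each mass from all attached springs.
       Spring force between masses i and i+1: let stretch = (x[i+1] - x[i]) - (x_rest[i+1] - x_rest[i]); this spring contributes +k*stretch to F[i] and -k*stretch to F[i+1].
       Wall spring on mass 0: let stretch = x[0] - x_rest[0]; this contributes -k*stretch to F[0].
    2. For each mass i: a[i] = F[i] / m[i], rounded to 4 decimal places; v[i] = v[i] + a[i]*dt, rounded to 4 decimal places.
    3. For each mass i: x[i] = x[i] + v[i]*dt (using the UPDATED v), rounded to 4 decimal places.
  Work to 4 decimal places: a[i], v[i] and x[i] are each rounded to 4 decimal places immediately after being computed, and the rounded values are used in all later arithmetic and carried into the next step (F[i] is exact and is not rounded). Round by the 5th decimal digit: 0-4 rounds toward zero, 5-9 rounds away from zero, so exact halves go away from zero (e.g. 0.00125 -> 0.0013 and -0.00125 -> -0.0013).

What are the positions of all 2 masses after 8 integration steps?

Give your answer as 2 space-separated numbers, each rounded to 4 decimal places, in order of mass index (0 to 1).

Step 0: x=[7.0000 12.0000] v=[0.0000 1.0000]
Step 1: x=[6.8750 12.2500] v=[-0.5000 1.0000]
Step 2: x=[6.6563 12.4766] v=[-0.8750 0.9063]
Step 3: x=[6.3853 12.6519] v=[-1.0840 0.7012]
Step 4: x=[6.1069 12.7481] v=[-1.1137 0.3846]
Step 5: x=[5.8619 12.7417] v=[-0.9801 -0.0257]
Step 6: x=[5.6805 12.6178] v=[-0.7256 -0.4957]
Step 7: x=[5.5777 12.3728] v=[-0.4114 -0.9800]
Step 8: x=[5.5509 12.0156] v=[-0.1071 -1.4288]

Answer: 5.5509 12.0156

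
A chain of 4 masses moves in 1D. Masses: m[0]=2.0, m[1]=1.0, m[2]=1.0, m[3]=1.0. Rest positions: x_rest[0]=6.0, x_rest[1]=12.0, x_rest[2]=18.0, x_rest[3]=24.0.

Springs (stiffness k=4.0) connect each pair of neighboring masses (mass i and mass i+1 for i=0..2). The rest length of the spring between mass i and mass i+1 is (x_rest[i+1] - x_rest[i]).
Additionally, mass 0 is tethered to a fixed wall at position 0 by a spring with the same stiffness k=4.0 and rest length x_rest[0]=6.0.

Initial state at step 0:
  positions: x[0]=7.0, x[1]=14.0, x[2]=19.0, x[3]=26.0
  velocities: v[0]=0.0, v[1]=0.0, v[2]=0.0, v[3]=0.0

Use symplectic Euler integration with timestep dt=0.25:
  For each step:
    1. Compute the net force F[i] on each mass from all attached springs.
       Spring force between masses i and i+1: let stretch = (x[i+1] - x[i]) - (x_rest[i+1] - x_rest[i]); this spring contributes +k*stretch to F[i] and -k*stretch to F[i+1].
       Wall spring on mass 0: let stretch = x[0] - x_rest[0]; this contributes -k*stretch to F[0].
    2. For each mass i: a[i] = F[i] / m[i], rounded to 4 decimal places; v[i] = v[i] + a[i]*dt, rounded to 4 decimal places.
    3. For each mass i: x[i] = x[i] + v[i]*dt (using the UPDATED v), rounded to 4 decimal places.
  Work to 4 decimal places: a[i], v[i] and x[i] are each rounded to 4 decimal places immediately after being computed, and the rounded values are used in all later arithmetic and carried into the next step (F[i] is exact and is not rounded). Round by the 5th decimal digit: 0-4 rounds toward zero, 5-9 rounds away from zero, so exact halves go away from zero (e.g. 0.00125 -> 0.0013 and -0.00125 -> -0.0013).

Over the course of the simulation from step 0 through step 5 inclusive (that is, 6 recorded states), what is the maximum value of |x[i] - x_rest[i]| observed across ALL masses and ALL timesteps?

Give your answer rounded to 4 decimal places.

Step 0: x=[7.0000 14.0000 19.0000 26.0000] v=[0.0000 0.0000 0.0000 0.0000]
Step 1: x=[7.0000 13.5000 19.5000 25.7500] v=[0.0000 -2.0000 2.0000 -1.0000]
Step 2: x=[6.9375 12.8750 20.0625 25.4375] v=[-0.2500 -2.5000 2.2500 -1.2500]
Step 3: x=[6.7500 12.5625 20.1719 25.2813] v=[-0.7500 -1.2500 0.4375 -0.6250]
Step 4: x=[6.4453 12.6992 19.6563 25.3477] v=[-1.2188 0.5469 -2.0625 0.2656]
Step 5: x=[6.1167 13.0117 18.8243 25.4913] v=[-1.3145 1.2501 -3.3282 0.5742]
Max displacement = 2.1719

Answer: 2.1719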